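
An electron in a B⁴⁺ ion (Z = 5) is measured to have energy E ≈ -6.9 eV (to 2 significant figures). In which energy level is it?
n = 7

The exact energy levels follow E_n = -13.6057 Z² / n² eV with Z = 5.

The measured value (-6.9 eV) is reported to only 2 significant figures, so we must test candidate n values and see which one matches to that precision.

Candidate energies:
  n = 5:  E = -13.6057 × 5² / 5² = -13.60570 eV
  n = 6:  E = -13.6057 × 5² / 6² = -9.44840 eV
  n = 7:  E = -13.6057 × 5² / 7² = -6.94168 eV  ← matches
  n = 8:  E = -13.6057 × 5² / 8² = -5.31473 eV
  n = 9:  E = -13.6057 × 5² / 9² = -4.19929 eV

Checking against the measurement of -6.9 eV (2 sig figs), only n = 7 agrees:
E_7 = -6.94168 eV, which rounds to -6.9 eV ✓

Therefore n = 7.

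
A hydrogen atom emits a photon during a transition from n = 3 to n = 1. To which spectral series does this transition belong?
Lyman series

The spectral series in hydrogen are named based on the final (lower) energy level:
- Lyman series: n_final = 1 (ultraviolet)
- Balmer series: n_final = 2 (visible/near-UV)
- Paschen series: n_final = 3 (infrared)
- Brackett series: n_final = 4 (infrared)
- Pfund series: n_final = 5 (far infrared)

Since this transition ends at n = 1, it belongs to the Lyman series.

For reference, this 3 → 1 line has photon energy
ΔE = 13.6057 eV × (1/1² - 1/3²) = 12.093955556 eV,
corresponding to wavelength λ = hc/ΔE = 1239.84 eV·nm / 12.093955556 eV = 102.517327 nm in the ultraviolet region.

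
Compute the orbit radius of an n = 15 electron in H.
11.9065 nm (or 119.0648 Å)

The Bohr radius formula is:
r_n = n² a₀ / Z

where a₀ = 0.0529177 nm is the Bohr radius.

For H (Z = 1) at n = 15:
r_15 = 15² × 0.0529177 nm / 1
r_15 = 225 × 0.0529177 nm / 1
r_15 = 11.90648 nm / 1
r_15 = 11.9065 nm

The electron orbits at approximately 11.9065 nm from the nucleus.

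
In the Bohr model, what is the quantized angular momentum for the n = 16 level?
1.687e-33 J·s (or 16ℏ)

In the Bohr model, angular momentum is quantized:
L = nℏ

where ℏ = h/(2π) = 1.05457e-34 J·s

For n = 16:
L = 16 × 1.05457e-34 J·s
L = 1.687e-33 J·s

This can also be written as L = 16ℏ.
The angular momentum is an integer multiple of the reduced Planck constant.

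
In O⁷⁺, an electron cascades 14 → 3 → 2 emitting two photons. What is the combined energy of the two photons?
213.25 eV

The energy levels of O⁷⁺ are E_n = -13.6057 × 8² / n² eV.

First transition (14 → 3):
ΔE₁ = |E_3 - E_14|
ΔE₁ = |-96.75164444 - (-4.44267755)| = 92.30897 eV

Second transition (3 → 2):
ΔE₂ = |E_2 - E_3|
ΔE₂ = |-217.69120000 - (-96.75164444)| = 120.93956 eV

Total energy released:
E_total = ΔE₁ + ΔE₂ = 92.30897 + 120.93956 = 213.25 eV

Note: This equals the direct transition 14 → 2: 213.25 eV ✓
Energy is conserved regardless of the path taken.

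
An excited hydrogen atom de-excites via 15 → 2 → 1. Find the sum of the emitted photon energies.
13.545230 eV

The energy levels of hydrogen are E_n = -13.6057 / n² eV.

First transition (15 → 2):
ΔE₁ = |E_2 - E_15|
ΔE₁ = |-3.401425000000 - (-0.060469777778)| = 3.340955222 eV

Second transition (2 → 1):
ΔE₂ = |E_1 - E_2|
ΔE₂ = |-13.605700000000 - (-3.401425000000)| = 10.204275000 eV

Total energy released:
E_total = ΔE₁ + ΔE₂ = 3.340955222 + 10.204275000 = 13.545230 eV

Note: This equals the direct transition 15 → 1: 13.545230 eV ✓
Energy is conserved regardless of the path taken.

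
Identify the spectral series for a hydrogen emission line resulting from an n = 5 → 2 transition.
Balmer series

The spectral series in hydrogen are named based on the final (lower) energy level:
- Lyman series: n_final = 1 (ultraviolet)
- Balmer series: n_final = 2 (visible/near-UV)
- Paschen series: n_final = 3 (infrared)
- Brackett series: n_final = 4 (infrared)
- Pfund series: n_final = 5 (far infrared)

Since this transition ends at n = 2, it belongs to the Balmer series.

For reference, this 5 → 2 line has photon energy
ΔE = 13.6057 eV × (1/2² - 1/5²) = 2.85719700 eV,
corresponding to wavelength λ = hc/ΔE = 1239.84 eV·nm / 2.85719700 eV = 433.9358 nm in the visible/near-UV region.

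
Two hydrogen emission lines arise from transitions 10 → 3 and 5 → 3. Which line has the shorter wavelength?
10 → 3

Calculate the energy for each transition:

Transition 10 → 3:
ΔE₁ = |E_3 - E_10| = |-13.6057/3² - (-13.6057/10²)|
ΔE₁ = |-1.5117444444 - (-0.1360570000)| = 1.3756874 eV

Transition 5 → 3:
ΔE₂ = |E_3 - E_5| = |-13.6057/3² - (-13.6057/5²)|
ΔE₂ = |-1.5117444444 - (-0.5442280000)| = 0.9675164 eV

Since 1.3756874 eV > 0.9675164 eV, the transition 10 → 3 emits the more energetic photon.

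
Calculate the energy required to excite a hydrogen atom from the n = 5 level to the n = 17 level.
0.497 eV

The energy levels of a hydrogen-like atom are E_n = -13.6057 eV / n².

Energy at n = 5: E_5 = -13.6057 / 5² = -0.544228 eV
Energy at n = 17: E_17 = -13.6057 / 17² = -0.047079 eV

The excitation energy is the difference:
ΔE = E_17 - E_5
ΔE = -0.047079 - (-0.544228)
ΔE = 0.497 eV

Since this is positive, energy must be absorbed (photon absorption).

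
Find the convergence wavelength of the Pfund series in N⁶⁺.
46.49312 nm

The series limit corresponds to the transition from n = ∞ to n = 5.
This is the highest energy (shortest wavelength) transition in the Pfund series.

E_∞ = 0 eV
E_5 = -13.6057 × 7² / 5² = -26.6671720 eV

Energy at series limit:
ΔE = E_∞ - E_5 = 0 - (-26.6671720) = 26.6671720 eV
λ = hc/E = 1239.84 eV·nm / 26.6671720 eV = 46.49312 nm

This energy equals the ionization energy from the n = 5 state of N⁶⁺.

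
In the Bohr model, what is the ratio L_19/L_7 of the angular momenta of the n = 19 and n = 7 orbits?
2.7143

In the Bohr model, L_n = nℏ, so the ratio is purely the ratio of quantum numbers:

L_19/L_7 = 19ℏ / 7ℏ = 19/7 = 2.7143

The angular momentum scales linearly with n.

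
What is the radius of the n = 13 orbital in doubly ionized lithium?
2.9810 nm (or 29.8103 Å)

The Bohr radius formula is:
r_n = n² a₀ / Z

where a₀ = 0.0529177 nm is the Bohr radius.

For Li²⁺ (Z = 3) at n = 13:
r_13 = 13² × 0.0529177 nm / 3
r_13 = 169 × 0.0529177 nm / 3
r_13 = 8.94309 nm / 3
r_13 = 2.9810 nm

The electron orbits at approximately 2.9810 nm from the nucleus.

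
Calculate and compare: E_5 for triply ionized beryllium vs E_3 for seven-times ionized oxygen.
O⁷⁺ at n = 3 (E = -96.751644 eV)

Using E_n = -13.6057 Z² / n² eV:

Be³⁺ (Z = 4) at n = 5:
E = -13.6057 × 4² / 5² = -13.6057 × 16 / 25 = -8.707648000 eV

O⁷⁺ (Z = 8) at n = 3:
E = -13.6057 × 8² / 3² = -13.6057 × 64 / 9 = -96.751644444 eV

Since -96.751644444 eV < -8.707648000 eV,
O⁷⁺ at n = 3 is more tightly bound (requires more energy to ionize).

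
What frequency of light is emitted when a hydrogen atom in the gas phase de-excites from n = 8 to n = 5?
8.02e+13 Hz

First, find the transition energy:
E_8 = -13.6057 / 8² = -0.212589 eV
E_5 = -13.6057 / 5² = -0.544228 eV
|ΔE| = |E_5 - E_8| = 0.331639 eV

Convert to Joules: E = 0.331639 eV × (1.602177 × 10⁻¹⁹ J/eV) = 5.3134e-20 J

Using E = hf:
f = E/h = 5.3134e-20 J / (6.62607 × 10⁻³⁴ J·s)
f = 8.02e+13 Hz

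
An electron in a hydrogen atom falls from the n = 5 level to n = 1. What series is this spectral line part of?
Lyman series

The spectral series in hydrogen are named based on the final (lower) energy level:
- Lyman series: n_final = 1 (ultraviolet)
- Balmer series: n_final = 2 (visible/near-UV)
- Paschen series: n_final = 3 (infrared)
- Brackett series: n_final = 4 (infrared)
- Pfund series: n_final = 5 (far infrared)

Since this transition ends at n = 1, it belongs to the Lyman series.

For reference, this 5 → 1 line has photon energy
ΔE = 13.6057 eV × (1/1² - 1/5²) = 13.06147 eV,
corresponding to wavelength λ = hc/ΔE = 1239.84 eV·nm / 13.06147 eV = 94.923 nm in the ultraviolet region.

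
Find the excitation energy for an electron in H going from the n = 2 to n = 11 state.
3.28898 eV

The energy levels of a hydrogen-like atom are E_n = -13.6057 eV / n².

Energy at n = 2: E_2 = -13.6057 / 2² = -3.40142500 eV
Energy at n = 11: E_11 = -13.6057 / 11² = -0.11244380 eV

The excitation energy is the difference:
ΔE = E_11 - E_2
ΔE = -0.11244380 - (-3.40142500)
ΔE = 3.28898 eV

Since this is positive, energy must be absorbed (photon absorption).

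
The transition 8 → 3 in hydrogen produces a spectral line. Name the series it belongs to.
Paschen series

The spectral series in hydrogen are named based on the final (lower) energy level:
- Lyman series: n_final = 1 (ultraviolet)
- Balmer series: n_final = 2 (visible/near-UV)
- Paschen series: n_final = 3 (infrared)
- Brackett series: n_final = 4 (infrared)
- Pfund series: n_final = 5 (far infrared)

Since this transition ends at n = 3, it belongs to the Paschen series.

For reference, this 8 → 3 line has photon energy
ΔE = 13.6057 eV × (1/3² - 1/8²) = 1.2991554 eV,
corresponding to wavelength λ = hc/ΔE = 1239.84 eV·nm / 1.2991554 eV = 954.343 nm in the infrared region.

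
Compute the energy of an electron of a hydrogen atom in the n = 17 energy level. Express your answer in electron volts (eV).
-0.047079 eV

The energy levels of a hydrogen-like atom are given by:
E_n = -13.6057 eV / n²

For n = 17:
E_17 = -13.6057 eV / 17²
E_17 = -13.6057 eV / 289
E_17 = -0.047079 eV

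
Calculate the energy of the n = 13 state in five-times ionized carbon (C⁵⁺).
-2.898256 eV

For hydrogen-like ions, the energy levels scale with Z²:
E_n = -13.6057 Z² / n² eV

For C⁵⁺ (Z = 6) at n = 13:
E_13 = -13.6057 × 6² / 13²
E_13 = -13.6057 × 36 / 169
E_13 = -489.8052 / 169
E_13 = -2.898256 eV

The energy is 36 times more negative than hydrogen at the same n due to the stronger nuclear charge.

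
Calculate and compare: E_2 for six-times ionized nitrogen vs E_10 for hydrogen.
N⁶⁺ at n = 2 (E = -166.6698 eV)

Using E_n = -13.6057 Z² / n² eV:

N⁶⁺ (Z = 7) at n = 2:
E = -13.6057 × 7² / 2² = -13.6057 × 49 / 4 = -166.6698250 eV

H (Z = 1) at n = 10:
E = -13.6057 × 1² / 10² = -13.6057 × 1 / 100 = -0.1360570 eV

Since -166.6698250 eV < -0.1360570 eV,
N⁶⁺ at n = 2 is more tightly bound (requires more energy to ionize).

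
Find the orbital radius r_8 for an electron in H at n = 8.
3.3867 nm (or 33.8673 Å)

The Bohr radius formula is:
r_n = n² a₀ / Z

where a₀ = 0.0529177 nm is the Bohr radius.

For H (Z = 1) at n = 8:
r_8 = 8² × 0.0529177 nm / 1
r_8 = 64 × 0.0529177 nm / 1
r_8 = 3.38673 nm / 1
r_8 = 3.3867 nm

The electron orbits at approximately 3.3867 nm from the nucleus.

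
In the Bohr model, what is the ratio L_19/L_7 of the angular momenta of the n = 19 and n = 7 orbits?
2.7143

In the Bohr model, L_n = nℏ, so the ratio is purely the ratio of quantum numbers:

L_19/L_7 = 19ℏ / 7ℏ = 19/7 = 2.7143

The angular momentum scales linearly with n.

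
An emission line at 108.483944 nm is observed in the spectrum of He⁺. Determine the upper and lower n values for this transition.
n = 5 → n = 2

First, find the photon energy from the wavelength (hc = 1239.84 eV·nm):
E = hc/λ = 1239.84 eV·nm / 108.483944 nm = 11.428788 eV

The energy levels of He⁺ satisfy E_n = -13.6057 × 2² / n² eV, so an emission n_i → n_f releases
ΔE = 13.6057 × 2² × (1/n_f² − 1/n_i²) eV.

Setting ΔE equal to the photon energy:
1/n_f² − 1/n_i² = 11.428788 / (13.6057 × 2²) = 0.21000000

Since 1/n_i² must be positive, we need 1/n_f² > 0.21000000, i.e. n_f ≤ 2. For each allowed n_f, solve n_i = (1/n_f² − 0.21000000)^(−1/2) and check whether it is a whole number:
  n_f = 1: 1/n_i² = 1.00000000 − 0.21000000 = 0.79000000 → n_i = 1.125  (not an integer) ✗
  n_f = 2: 1/n_i² = 0.25000000 − 0.21000000 = 0.04000000 → n_i = 5.000  → integer, n_i = 5 ✓

Only n_f = 2 gives an integer upper level, n_i = 5.

The transition is from n = 5 to n = 2 (emission).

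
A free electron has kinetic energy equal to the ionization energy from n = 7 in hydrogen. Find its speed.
3.1253e+05 m/s (or 0.10425% of c)

The binding energy at n = 7 for hydrogen is:
E_7 = -13.6057/7² = -0.27766735 eV
|E_7| = 0.27766735 eV

Convert to Joules:
KE = 0.27766735 eV × (1.602177 × 10⁻¹⁹ J/eV) = 4.448722e-20 J

Using KE = ½mv²:
v = √(2·KE/m_e)
v = √(2 × 4.448722e-20 J / 9.10938 × 10⁻³¹ kg)
v = 3.1253e+05 m/s

This is approximately 0.10425% the speed of light.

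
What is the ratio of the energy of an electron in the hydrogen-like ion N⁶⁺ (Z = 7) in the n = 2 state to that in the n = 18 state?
81.0000

Using E_n = -13.6057 Z² / n² eV with Z = 7:

E_2 = -13.6057 × 7² / 2² = -666.6793 / 4 = -166.6698250000 eV
E_18 = -13.6057 × 7² / 18² = -666.6793 / 324 = -2.0576521605 eV

The ratio is:
E_2/E_18 = (-166.6698250000) / (-2.0576521605)
E_2/E_18 = (-666.6793/4) / (-666.6793/324)
E_2/E_18 = 324/4
E_2/E_18 = 81.0000
(Note: the Z² factors cancel in the ratio.)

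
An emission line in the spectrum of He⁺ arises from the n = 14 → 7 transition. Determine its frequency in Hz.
2.01e+14 Hz

First, find the transition energy:
E_14 = -13.6057 × 2² / 14² = -0.277667 eV
E_7 = -13.6057 × 2² / 7² = -1.110669 eV
|ΔE| = |E_7 - E_14| = 0.833002 eV

Convert to Joules: E = 0.833002 eV × (1.602177 × 10⁻¹⁹ J/eV) = 1.3346e-19 J

Using E = hf:
f = E/h = 1.3346e-19 J / (6.62607 × 10⁻³⁴ J·s)
f = 2.01e+14 Hz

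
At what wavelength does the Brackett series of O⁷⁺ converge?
22.78163 nm

The series limit corresponds to the transition from n = ∞ to n = 4.
This is the highest energy (shortest wavelength) transition in the Brackett series.

E_∞ = 0 eV
E_4 = -13.6057 × 8² / 4² = -54.4228000 eV

Energy at series limit:
ΔE = E_∞ - E_4 = 0 - (-54.4228000) = 54.4228000 eV
λ = hc/E = 1239.84 eV·nm / 54.4228000 eV = 22.78163 nm

This energy equals the ionization energy from the n = 4 state of O⁷⁺.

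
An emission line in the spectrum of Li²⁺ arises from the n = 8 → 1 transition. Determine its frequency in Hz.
2.91460e+16 Hz

First, find the transition energy:
E_8 = -13.6057 × 3² / 8² = -1.913302 eV
E_1 = -13.6057 × 3² / 1² = -122.451300 eV
|ΔE| = |E_1 - E_8| = 120.537998 eV

Convert to Joules: E = 120.537998 eV × (1.602177 × 10⁻¹⁹ J/eV) = 1.9312321e-17 J

Using E = hf:
f = E/h = 1.9312321e-17 J / (6.62607 × 10⁻³⁴ J·s)
f = 2.91460e+16 Hz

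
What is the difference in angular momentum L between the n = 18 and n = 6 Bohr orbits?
1.2655e-33 J·s (or 12ℏ)

In the Bohr model, L_n = nℏ where ℏ = 1.054572e-34 J·s.

L_18 = 18ℏ = 1.898230e-33 J·s
L_6 = 6ℏ = 6.327432e-34 J·s

ΔL = L_18 - L_6 = (18 - 6)ℏ = 12ℏ
ΔL = 12 × 1.054572e-34 J·s = 1.2655e-33 J·s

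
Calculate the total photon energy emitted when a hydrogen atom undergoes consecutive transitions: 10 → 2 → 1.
13.4696 eV

The energy levels of hydrogen are E_n = -13.6057 / n² eV.

First transition (10 → 2):
ΔE₁ = |E_2 - E_10|
ΔE₁ = |-3.4014250000 - (-0.1360570000)| = 3.2653680 eV

Second transition (2 → 1):
ΔE₂ = |E_1 - E_2|
ΔE₂ = |-13.6057000000 - (-3.4014250000)| = 10.2042750 eV

Total energy released:
E_total = ΔE₁ + ΔE₂ = 3.2653680 + 10.2042750 = 13.4696 eV

Note: This equals the direct transition 10 → 1: 13.4696 eV ✓
Energy is conserved regardless of the path taken.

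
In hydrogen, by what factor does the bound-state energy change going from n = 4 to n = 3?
1.77778

Using E_n = -13.6057 Z² / n² eV with Z = 1:

E_3 = -13.6057 / 3² = -13.6057 / 9 = -1.51174444444 eV
E_4 = -13.6057 / 4² = -13.6057 / 16 = -0.85035625000 eV

The ratio is:
E_3/E_4 = (-1.51174444444) / (-0.85035625000)
E_3/E_4 = (-13.6057/9) / (-13.6057/16)
E_3/E_4 = 16/9
E_3/E_4 = 1.77778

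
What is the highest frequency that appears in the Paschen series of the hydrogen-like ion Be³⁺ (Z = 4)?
5.85e+15 Hz

The series limit corresponds to the transition from n = ∞ to n = 3.
This is the highest energy (shortest wavelength) transition in the Paschen series.

E_∞ = 0 eV
E_3 = -13.6057 × 4² / 3² = -24.1879 eV

Energy at series limit:
ΔE = E_∞ - E_3 = 0 - (-24.1879) = 24.1879 eV
E = 24.1879 eV × (1.602177 × 10⁻¹⁹ J/eV) = 3.8753e-18 J
f = E/h = 3.8753e-18 J / (6.62607 × 10⁻³⁴ J·s) = 5.85e+15 Hz

This energy equals the ionization energy from the n = 3 state of Be³⁺.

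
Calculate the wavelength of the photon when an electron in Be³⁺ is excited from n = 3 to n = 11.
55.38 nm

First, find the transition energy using E_n = -13.6057 Z² / n² eV:
E_3 = -13.6057 × 4² / 3² = -24.1879 eV
E_11 = -13.6057 × 4² / 11² = -1.7991 eV

Photon energy: |ΔE| = |E_11 - E_3| = 22.3888 eV

Convert to wavelength using E = hc/λ with hc = 1239.84 eV·nm:
λ = hc/E = 1239.84 eV·nm / 22.3888 eV
λ = 55.38 nm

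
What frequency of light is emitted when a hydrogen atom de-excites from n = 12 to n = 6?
6.8538e+13 Hz

First, find the transition energy:
E_12 = -13.6057 / 12² = -0.09448403 eV
E_6 = -13.6057 / 6² = -0.37793611 eV
|ΔE| = |E_6 - E_12| = 0.28345208 eV

Convert to Joules: E = 0.28345208 eV × (1.602177 × 10⁻¹⁹ J/eV) = 4.541404e-20 J

Using E = hf:
f = E/h = 4.541404e-20 J / (6.62607 × 10⁻³⁴ J·s)
f = 6.8538e+13 Hz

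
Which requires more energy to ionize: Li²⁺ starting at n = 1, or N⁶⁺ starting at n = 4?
Li²⁺ at n = 1 (E = -122.45130 eV)

Using E_n = -13.6057 Z² / n² eV:

Li²⁺ (Z = 3) at n = 1:
E = -13.6057 × 3² / 1² = -13.6057 × 9 / 1 = -122.45130000 eV

N⁶⁺ (Z = 7) at n = 4:
E = -13.6057 × 7² / 4² = -13.6057 × 49 / 16 = -41.66745625 eV

Since -122.45130000 eV < -41.66745625 eV,
Li²⁺ at n = 1 is more tightly bound (requires more energy to ionize).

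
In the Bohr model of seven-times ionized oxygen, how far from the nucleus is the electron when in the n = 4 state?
0.1058 nm (or 1.0584 Å)

The Bohr radius formula is:
r_n = n² a₀ / Z

where a₀ = 0.0529177 nm is the Bohr radius.

For O⁷⁺ (Z = 8) at n = 4:
r_4 = 4² × 0.0529177 nm / 8
r_4 = 16 × 0.0529177 nm / 8
r_4 = 0.84668 nm / 8
r_4 = 0.1058 nm

The electron orbits at approximately 0.1058 nm from the nucleus.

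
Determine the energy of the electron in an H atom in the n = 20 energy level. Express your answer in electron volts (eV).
-0.0340 eV

The energy levels of a hydrogen-like atom are given by:
E_n = -13.6057 eV / n²

For n = 20:
E_20 = -13.6057 eV / 20²
E_20 = -13.6057 eV / 400
E_20 = -0.0340 eV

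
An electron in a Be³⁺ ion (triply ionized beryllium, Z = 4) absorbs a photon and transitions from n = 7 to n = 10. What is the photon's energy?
2.27 eV

The energy levels of a hydrogen-like atom are E_n = -13.6057 Z² eV / n².

Energy at n = 7: E_7 = -13.6057 × 4² / 7² = -4.44268 eV
Energy at n = 10: E_10 = -13.6057 × 4² / 10² = -2.17691 eV

The excitation energy is the difference:
ΔE = E_10 - E_7
ΔE = -2.17691 - (-4.44268)
ΔE = 2.27 eV

Since this is positive, energy must be absorbed (photon absorption).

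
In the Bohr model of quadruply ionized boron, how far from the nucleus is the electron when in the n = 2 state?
0.0423 nm (or 0.4233 Å)

The Bohr radius formula is:
r_n = n² a₀ / Z

where a₀ = 0.0529177 nm is the Bohr radius.

For B⁴⁺ (Z = 5) at n = 2:
r_2 = 2² × 0.0529177 nm / 5
r_2 = 4 × 0.0529177 nm / 5
r_2 = 0.21167 nm / 5
r_2 = 0.0423 nm

The electron orbits at approximately 0.0423 nm from the nucleus.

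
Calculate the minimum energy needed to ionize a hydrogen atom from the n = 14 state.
0.07 eV

The ionization energy is the energy needed to remove the electron completely (n → ∞).

For hydrogen, E_n = -13.6057 eV / n².

At n = 14: E_14 = -13.6057 / 14² = -0.06942 eV
At n = ∞: E_∞ = 0 eV

Ionization energy = E_∞ - E_14 = 0 - (-0.06942) = 0.06942 eV
Ionization energy ≈ 0.07 eV

This is also called the binding energy of the electron in state n = 14.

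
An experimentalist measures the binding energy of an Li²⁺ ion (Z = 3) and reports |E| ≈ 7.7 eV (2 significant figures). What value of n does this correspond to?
n = 4

The exact energy levels follow E_n = -13.6057 Z² / n² eV with Z = 3.

The measured value (-7.7 eV) is reported to only 2 significant figures, so we must test candidate n values and see which one matches to that precision.

Candidate energies:
  n = 2:  E = -13.6057 × 3² / 2² = -30.61283 eV
  n = 3:  E = -13.6057 × 3² / 3² = -13.60570 eV
  n = 4:  E = -13.6057 × 3² / 4² = -7.65321 eV  ← matches
  n = 5:  E = -13.6057 × 3² / 5² = -4.89805 eV
  n = 6:  E = -13.6057 × 3² / 6² = -3.40143 eV

Checking against the measurement of -7.7 eV (2 sig figs), only n = 4 agrees:
E_4 = -7.65321 eV, which rounds to -7.7 eV ✓

Therefore n = 4.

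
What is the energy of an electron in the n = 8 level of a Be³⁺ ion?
-3.40 eV

For hydrogen-like ions, the energy levels scale with Z²:
E_n = -13.6057 Z² / n² eV

For Be³⁺ (Z = 4) at n = 8:
E_8 = -13.6057 × 4² / 8²
E_8 = -13.6057 × 16 / 64
E_8 = -217.6912 / 64
E_8 = -3.40 eV

The energy is 16 times more negative than hydrogen at the same n due to the stronger nuclear charge.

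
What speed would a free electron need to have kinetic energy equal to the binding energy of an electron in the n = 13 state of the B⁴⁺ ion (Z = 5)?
8.414e+05 m/s (or 0.281% of c)

The binding energy at n = 13 for B⁴⁺ is:
E_13 = -13.6057 × 5²/13² = -2.012678 eV
|E_13| = 2.012678 eV

Convert to Joules:
KE = 2.012678 eV × (1.602177 × 10⁻¹⁹ J/eV) = 3.22467e-19 J

Using KE = ½mv²:
v = √(2·KE/m_e)
v = √(2 × 3.22467e-19 J / 9.10938 × 10⁻³¹ kg)
v = 8.414e+05 m/s

This is approximately 0.281% the speed of light.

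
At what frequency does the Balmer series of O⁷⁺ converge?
5.26375e+16 Hz

The series limit corresponds to the transition from n = ∞ to n = 2.
This is the highest energy (shortest wavelength) transition in the Balmer series.

E_∞ = 0 eV
E_2 = -13.6057 × 8² / 2² = -217.69120000 eV

Energy at series limit:
ΔE = E_∞ - E_2 = 0 - (-217.69120000) = 217.69120000 eV
E = 217.69120000 eV × (1.602177 × 10⁻¹⁹ J/eV) = 3.4877983e-17 J
f = E/h = 3.4877983e-17 J / (6.62607 × 10⁻³⁴ J·s) = 5.26375e+16 Hz

This energy equals the ionization energy from the n = 2 state of O⁷⁺.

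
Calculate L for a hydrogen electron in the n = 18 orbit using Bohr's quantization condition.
1.898e-33 J·s (or 18ℏ)

In the Bohr model, angular momentum is quantized:
L = nℏ

where ℏ = h/(2π) = 1.05457e-34 J·s

For n = 18:
L = 18 × 1.05457e-34 J·s
L = 1.898e-33 J·s

This can also be written as L = 18ℏ.
The angular momentum is an integer multiple of the reduced Planck constant.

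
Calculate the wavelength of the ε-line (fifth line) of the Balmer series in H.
396.907 nm

The lines of a series are numbered from the longest wavelength (smallest ΔE) outward; the fifth line is the transition from n = n_f + 5 to n_f.
The Balmer series has all transitions ending at n_f = 2.

For H, the fifth line (ε-line) is the jump from n = 7 to n = 2:
E_7 = -13.6057 / 7² = -0.2776673 eV
E_2 = -13.6057 / 2² = -3.4014250 eV
ΔE = E_7 - E_2 = 3.1237577 eV

λ = hc/E = 1239.84 eV·nm / 3.1237577 eV
λ = 396.907 nm

This is the ε-line of the Balmer series in H.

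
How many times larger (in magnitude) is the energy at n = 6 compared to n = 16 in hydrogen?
7.111111

Using E_n = -13.6057 Z² / n² eV with Z = 1:

E_6 = -13.6057 / 6² = -13.6057 / 36 = -0.377936111111 eV
E_16 = -13.6057 / 16² = -13.6057 / 256 = -0.053147265625 eV

The ratio is:
E_6/E_16 = (-0.377936111111) / (-0.053147265625)
E_6/E_16 = (-13.6057/36) / (-13.6057/256)
E_6/E_16 = 256/36
E_6/E_16 = 7.111111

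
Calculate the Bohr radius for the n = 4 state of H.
0.8467 nm (or 8.4668 Å)

The Bohr radius formula is:
r_n = n² a₀ / Z

where a₀ = 0.0529177 nm is the Bohr radius.

For H (Z = 1) at n = 4:
r_4 = 4² × 0.0529177 nm / 1
r_4 = 16 × 0.0529177 nm / 1
r_4 = 0.84668 nm / 1
r_4 = 0.8467 nm

The electron orbits at approximately 0.8467 nm from the nucleus.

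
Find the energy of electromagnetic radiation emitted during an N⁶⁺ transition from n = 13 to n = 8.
6.4720 eV

The energy levels are E_n = -13.6057 Z² eV / n².

Energy at n = 13: E_13 = -13.6057 × 7² / 13² = -3.9448479 eV
Energy at n = 8: E_8 = -13.6057 × 7² / 8² = -10.4168641 eV

For emission (electron falling to lower state), the photon energy is:
E_photon = E_13 - E_8 = |-3.9448479 - (-10.4168641)|
E_photon = 6.4720 eV

This energy is carried away by the emitted photon.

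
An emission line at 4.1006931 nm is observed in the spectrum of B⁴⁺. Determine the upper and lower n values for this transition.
n = 3 → n = 1

First, find the photon energy from the wavelength (hc = 1239.84 eV·nm):
E = hc/λ = 1239.84 eV·nm / 4.1006931 nm = 302.34889 eV

The energy levels of B⁴⁺ satisfy E_n = -13.6057 × 5² / n² eV, so an emission n_i → n_f releases
ΔE = 13.6057 × 5² × (1/n_f² − 1/n_i²) eV.

Setting ΔE equal to the photon energy:
1/n_f² − 1/n_i² = 302.34889 / (13.6057 × 5²) = 0.88888889

Since 1/n_i² must be positive, we need 1/n_f² > 0.88888889, i.e. n_f ≤ 1. For each allowed n_f, solve n_i = (1/n_f² − 0.88888889)^(−1/2) and check whether it is a whole number:
  n_f = 1: 1/n_i² = 1.00000000 − 0.88888889 = 0.11111111 → n_i = 3.000  → integer, n_i = 3 ✓

Only n_f = 1 gives an integer upper level, n_i = 3.

The transition is from n = 3 to n = 1 (emission).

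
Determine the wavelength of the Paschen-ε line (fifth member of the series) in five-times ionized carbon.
26.51 nm

The lines of a series are numbered from the longest wavelength (smallest ΔE) outward; the fifth line is the transition from n = n_f + 5 to n_f.
The Paschen series has all transitions ending at n_f = 3.

For C⁵⁺ (Z = 6), the fifth line (ε-line) is the jump from n = 8 to n = 3:
E_8 = -13.6057 × 6² / 8² = -7.6532 eV
E_3 = -13.6057 × 6² / 3² = -54.4228 eV
ΔE = E_8 - E_3 = 46.7696 eV

λ = hc/E = 1239.84 eV·nm / 46.7696 eV
λ = 26.51 nm

This is the ε-line of the Paschen series in C⁵⁺.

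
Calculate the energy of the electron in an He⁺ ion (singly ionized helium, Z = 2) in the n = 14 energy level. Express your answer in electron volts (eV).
-0.2777 eV

The energy levels of a hydrogen-like atom are given by:
E_n = -13.6057 Z² / n² eV  (with Z = 2 for He⁺)

For n = 14:
E_14 = -13.6057 × 2² / 14²
E_14 = -13.6057 × 4 / 196
E_14 = -0.2777 eV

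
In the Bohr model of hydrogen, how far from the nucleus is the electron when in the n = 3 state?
0.4763 nm (or 4.7626 Å)

The Bohr radius formula is:
r_n = n² a₀ / Z

where a₀ = 0.0529177 nm is the Bohr radius.

For H (Z = 1) at n = 3:
r_3 = 3² × 0.0529177 nm / 1
r_3 = 9 × 0.0529177 nm / 1
r_3 = 0.47626 nm / 1
r_3 = 0.4763 nm

The electron orbits at approximately 0.4763 nm from the nucleus.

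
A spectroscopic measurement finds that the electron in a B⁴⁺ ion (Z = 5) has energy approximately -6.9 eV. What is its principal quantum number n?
n = 7

The exact energy levels follow E_n = -13.6057 Z² / n² eV with Z = 5.

The measured value (-6.9 eV) is reported to only 2 significant figures, so we must test candidate n values and see which one matches to that precision.

Candidate energies:
  n = 5:  E = -13.6057 × 5² / 5² = -13.60570 eV
  n = 6:  E = -13.6057 × 5² / 6² = -9.44840 eV
  n = 7:  E = -13.6057 × 5² / 7² = -6.94168 eV  ← matches
  n = 8:  E = -13.6057 × 5² / 8² = -5.31473 eV
  n = 9:  E = -13.6057 × 5² / 9² = -4.19929 eV

Checking against the measurement of -6.9 eV (2 sig figs), only n = 7 agrees:
E_7 = -6.94168 eV, which rounds to -6.9 eV ✓

Therefore n = 7.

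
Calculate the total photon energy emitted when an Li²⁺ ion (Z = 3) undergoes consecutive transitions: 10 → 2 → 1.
121.226787 eV

The energy levels of Li²⁺ are E_n = -13.6057 × 3² / n² eV.

First transition (10 → 2):
ΔE₁ = |E_2 - E_10|
ΔE₁ = |-30.612825000000 - (-1.224513000000)| = 29.388312000 eV

Second transition (2 → 1):
ΔE₂ = |E_1 - E_2|
ΔE₂ = |-122.451300000000 - (-30.612825000000)| = 91.838475000 eV

Total energy released:
E_total = ΔE₁ + ΔE₂ = 29.388312000 + 91.838475000 = 121.226787 eV

Note: This equals the direct transition 10 → 1: 121.226787 eV ✓
Energy is conserved regardless of the path taken.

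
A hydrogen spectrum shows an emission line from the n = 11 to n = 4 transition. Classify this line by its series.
Brackett series

The spectral series in hydrogen are named based on the final (lower) energy level:
- Lyman series: n_final = 1 (ultraviolet)
- Balmer series: n_final = 2 (visible/near-UV)
- Paschen series: n_final = 3 (infrared)
- Brackett series: n_final = 4 (infrared)
- Pfund series: n_final = 5 (far infrared)

Since this transition ends at n = 4, it belongs to the Brackett series.

For reference, this 11 → 4 line has photon energy
ΔE = 13.6057 eV × (1/4² - 1/11²) = 0.737912448 eV,
corresponding to wavelength λ = hc/ΔE = 1239.84 eV·nm / 0.737912448 eV = 1680.199 nm in the infrared region.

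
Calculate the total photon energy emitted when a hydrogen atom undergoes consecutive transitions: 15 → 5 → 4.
0.790 eV

The energy levels of hydrogen are E_n = -13.6057 / n² eV.

First transition (15 → 5):
ΔE₁ = |E_5 - E_15|
ΔE₁ = |-0.544228000 - (-0.060469778)| = 0.483758 eV

Second transition (5 → 4):
ΔE₂ = |E_4 - E_5|
ΔE₂ = |-0.850356250 - (-0.544228000)| = 0.306128 eV

Total energy released:
E_total = ΔE₁ + ΔE₂ = 0.483758 + 0.306128 = 0.790 eV

Note: This equals the direct transition 15 → 4: 0.790 eV ✓
Energy is conserved regardless of the path taken.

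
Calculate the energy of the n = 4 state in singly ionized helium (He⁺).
-3.40 eV

For hydrogen-like ions, the energy levels scale with Z²:
E_n = -13.6057 Z² / n² eV

For He⁺ (Z = 2) at n = 4:
E_4 = -13.6057 × 2² / 4²
E_4 = -13.6057 × 4 / 16
E_4 = -54.4228 / 16
E_4 = -3.40 eV

The energy is 4 times more negative than hydrogen at the same n due to the stronger nuclear charge.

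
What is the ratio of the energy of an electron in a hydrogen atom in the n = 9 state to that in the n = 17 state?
3.567901

Using E_n = -13.6057 Z² / n² eV with Z = 1:

E_9 = -13.6057 / 9² = -13.6057 / 81 = -0.167971604938 eV
E_17 = -13.6057 / 17² = -13.6057 / 289 = -0.047078546713 eV

The ratio is:
E_9/E_17 = (-0.167971604938) / (-0.047078546713)
E_9/E_17 = (-13.6057/81) / (-13.6057/289)
E_9/E_17 = 289/81
E_9/E_17 = 3.567901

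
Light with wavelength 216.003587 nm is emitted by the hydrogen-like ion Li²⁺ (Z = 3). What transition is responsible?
n = 8 → n = 4

First, find the photon energy from the wavelength (hc = 1239.84 eV·nm):
E = hc/λ = 1239.84 eV·nm / 216.003587 nm = 5.7399047 eV

The energy levels of Li²⁺ satisfy E_n = -13.6057 × 3² / n² eV, so an emission n_i → n_f releases
ΔE = 13.6057 × 3² × (1/n_f² − 1/n_i²) eV.

Setting ΔE equal to the photon energy:
1/n_f² − 1/n_i² = 5.7399047 / (13.6057 × 3²) = 0.046875000

Since 1/n_i² must be positive, we need 1/n_f² > 0.046875000, i.e. n_f ≤ 4. For each allowed n_f, solve n_i = (1/n_f² − 0.046875000)^(−1/2) and check whether it is a whole number:
  n_f = 1: 1/n_i² = 1.000000000 − 0.046875000 = 0.953125000 → n_i = 1.024  (not an integer) ✗
  n_f = 2: 1/n_i² = 0.250000000 − 0.046875000 = 0.203125000 → n_i = 2.219  (not an integer) ✗
  n_f = 3: 1/n_i² = 0.111111111 − 0.046875000 = 0.064236111 → n_i = 3.946  (not an integer) ✗
  n_f = 4: 1/n_i² = 0.062500000 − 0.046875000 = 0.015625000 → n_i = 8.000  → integer, n_i = 8 ✓

Only n_f = 4 gives an integer upper level, n_i = 8.

The transition is from n = 8 to n = 4 (emission).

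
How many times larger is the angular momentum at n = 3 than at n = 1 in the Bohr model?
3.00

In the Bohr model, L_n = nℏ, so the ratio is purely the ratio of quantum numbers:

L_3/L_1 = 3ℏ / 1ℏ = 3/1 = 3.00

The angular momentum scales linearly with n.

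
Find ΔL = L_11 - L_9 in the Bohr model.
2.11e-34 J·s (or 2ℏ)

In the Bohr model, L_n = nℏ where ℏ = 1.0546e-34 J·s.

L_11 = 11ℏ = 1.1601e-33 J·s
L_9 = 9ℏ = 9.4914e-34 J·s

ΔL = L_11 - L_9 = (11 - 9)ℏ = 2ℏ
ΔL = 2 × 1.0546e-34 J·s = 2.11e-34 J·s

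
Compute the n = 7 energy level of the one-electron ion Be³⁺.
-4.443 eV

For hydrogen-like ions, the energy levels scale with Z²:
E_n = -13.6057 Z² / n² eV

For Be³⁺ (Z = 4) at n = 7:
E_7 = -13.6057 × 4² / 7²
E_7 = -13.6057 × 16 / 49
E_7 = -217.6912 / 49
E_7 = -4.443 eV

The energy is 16 times more negative than hydrogen at the same n due to the stronger nuclear charge.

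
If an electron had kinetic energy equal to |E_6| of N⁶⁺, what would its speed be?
2.552e+06 m/s (or 0.851% of c)

The binding energy at n = 6 for N⁶⁺ is:
E_6 = -13.6057 × 7²/6² = -18.51887 eV
|E_6| = 18.51887 eV

Convert to Joules:
KE = 18.51887 eV × (1.602177 × 10⁻¹⁹ J/eV) = 2.96705e-18 J

Using KE = ½mv²:
v = √(2·KE/m_e)
v = √(2 × 2.96705e-18 J / 9.10938 × 10⁻³¹ kg)
v = 2.552e+06 m/s

This is approximately 0.851% the speed of light.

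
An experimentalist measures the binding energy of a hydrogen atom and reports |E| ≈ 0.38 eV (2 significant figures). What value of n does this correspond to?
n = 6

The exact energy levels follow E_n = -13.6057 eV / n².

The measured value (-0.38 eV) is reported to only 2 significant figures, so we must test candidate n values and see which one matches to that precision.

Candidate energies:
  n = 4:  E = -13.6057/4² = -0.85036 eV
  n = 5:  E = -13.6057/5² = -0.54423 eV
  n = 6:  E = -13.6057/6² = -0.37794 eV  ← matches
  n = 7:  E = -13.6057/7² = -0.27767 eV
  n = 8:  E = -13.6057/8² = -0.21259 eV

Checking against the measurement of -0.38 eV (2 sig figs), only n = 6 agrees:
E_6 = -0.37794 eV, which rounds to -0.38 eV ✓

Therefore n = 6.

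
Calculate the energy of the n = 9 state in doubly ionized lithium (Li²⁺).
-1.511744 eV

For hydrogen-like ions, the energy levels scale with Z²:
E_n = -13.6057 Z² / n² eV

For Li²⁺ (Z = 3) at n = 9:
E_9 = -13.6057 × 3² / 9²
E_9 = -13.6057 × 9 / 81
E_9 = -122.4513 / 81
E_9 = -1.511744 eV

The energy is 9 times more negative than hydrogen at the same n due to the stronger nuclear charge.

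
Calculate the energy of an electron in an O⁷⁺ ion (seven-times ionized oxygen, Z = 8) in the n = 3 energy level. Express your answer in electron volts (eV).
-96.7516 eV

The energy levels of a hydrogen-like atom are given by:
E_n = -13.6057 Z² / n² eV  (with Z = 8 for O⁷⁺)

For n = 3:
E_3 = -13.6057 × 8² / 3²
E_3 = -13.6057 × 64 / 9
E_3 = -96.7516 eV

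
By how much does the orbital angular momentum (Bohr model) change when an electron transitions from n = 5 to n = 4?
1.055e-34 J·s (or 1ℏ)

In the Bohr model, L_n = nℏ where ℏ = 1.05457e-34 J·s.

L_5 = 5ℏ = 5.27285e-34 J·s
L_4 = 4ℏ = 4.21828e-34 J·s

ΔL = L_5 - L_4 = (5 - 4)ℏ = 1ℏ
ΔL = 1 × 1.05457e-34 J·s = 1.055e-34 J·s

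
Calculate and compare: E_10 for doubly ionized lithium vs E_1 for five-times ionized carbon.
C⁵⁺ at n = 1 (E = -489.805 eV)

Using E_n = -13.6057 Z² / n² eV:

Li²⁺ (Z = 3) at n = 10:
E = -13.6057 × 3² / 10² = -13.6057 × 9 / 100 = -1.224513 eV

C⁵⁺ (Z = 6) at n = 1:
E = -13.6057 × 6² / 1² = -13.6057 × 36 / 1 = -489.805200 eV

Since -489.805200 eV < -1.224513 eV,
C⁵⁺ at n = 1 is more tightly bound (requires more energy to ionize).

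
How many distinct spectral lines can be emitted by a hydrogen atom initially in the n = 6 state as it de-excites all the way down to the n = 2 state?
10

The electron can occupy levels n = 2, 3, ..., 6 during de-excitation — that is m = 6 - 2 + 1 = 5 distinct levels.

The number of distinct spectral lines equals the number of ways to choose 2 of these m levels (each pair gives one possible emission transition):

Number of lines = m(m-1)/2 = 5×4/2 = 10

These correspond to all possible transitions between the 5 levels:
6 → 5, 6 → 4, 6 → 3, 6 → 2, 5 → 4, 5 → 3, 5 → 2, 4 → 3...

Each transition produces a photon with a unique energy (and thus wavelength). This count does not depend on Z.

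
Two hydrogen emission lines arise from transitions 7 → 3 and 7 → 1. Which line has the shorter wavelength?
7 → 1

Calculate the energy for each transition:

Transition 7 → 3:
ΔE₁ = |E_3 - E_7| = |-13.6057/3² - (-13.6057/7²)|
ΔE₁ = |-1.5117444444 - (-0.2776673469)| = 1.2340771 eV

Transition 7 → 1:
ΔE₂ = |E_1 - E_7| = |-13.6057/1² - (-13.6057/7²)|
ΔE₂ = |-13.6057000000 - (-0.2776673469)| = 13.3280327 eV

Since 13.3280327 eV > 1.2340771 eV, the transition 7 → 1 emits the more energetic photon.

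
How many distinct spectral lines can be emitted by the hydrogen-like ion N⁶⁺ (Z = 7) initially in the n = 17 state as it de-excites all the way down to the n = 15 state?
3

The electron can occupy levels n = 15, 16, ..., 17 during de-excitation — that is m = 17 - 15 + 1 = 3 distinct levels.

The number of distinct spectral lines equals the number of ways to choose 2 of these m levels (each pair gives one possible emission transition):

Number of lines = m(m-1)/2 = 3×2/2 = 3

These correspond to all possible transitions between the 3 levels:
17 → 16, 17 → 15, 16 → 15

Each transition produces a photon with a unique energy (and thus wavelength). This count does not depend on Z.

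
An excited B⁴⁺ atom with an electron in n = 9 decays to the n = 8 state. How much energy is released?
1.115436 eV

The energy levels are E_n = -13.6057 Z² eV / n².

Energy at n = 9: E_9 = -13.6057 × 5² / 9² = -4.199290123 eV
Energy at n = 8: E_8 = -13.6057 × 5² / 8² = -5.314726563 eV

For emission (electron falling to lower state), the photon energy is:
E_photon = E_9 - E_8 = |-4.199290123 - (-5.314726563)|
E_photon = 1.115436 eV

This energy is carried away by the emitted photon.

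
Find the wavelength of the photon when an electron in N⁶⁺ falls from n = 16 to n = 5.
51.52484 nm

First, find the transition energy using E_n = -13.6057 Z² / n² eV:
E_16 = -13.6057 × 7² / 16² = -2.6042160 eV
E_5 = -13.6057 × 7² / 5² = -26.6671720 eV

Photon energy: |ΔE| = |E_5 - E_16| = 24.0629560 eV

Convert to wavelength using E = hc/λ with hc = 1239.84 eV·nm:
λ = hc/E = 1239.84 eV·nm / 24.0629560 eV
λ = 51.52484 nm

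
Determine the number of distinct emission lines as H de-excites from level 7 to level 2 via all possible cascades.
15

The electron can occupy levels n = 2, 3, ..., 7 during de-excitation — that is m = 7 - 2 + 1 = 6 distinct levels.

The number of distinct spectral lines equals the number of ways to choose 2 of these m levels (each pair gives one possible emission transition):

Number of lines = m(m-1)/2 = 6×5/2 = 15

These correspond to all possible transitions between the 6 levels:
7 → 6, 7 → 5, 7 → 4, 7 → 3, 7 → 2, 6 → 5, 6 → 4, 6 → 3...

Each transition produces a photon with a unique energy (and thus wavelength). This count does not depend on Z.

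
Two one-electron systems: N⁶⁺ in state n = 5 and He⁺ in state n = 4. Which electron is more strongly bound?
N⁶⁺ at n = 5 (E = -26.66717 eV)

Using E_n = -13.6057 Z² / n² eV:

N⁶⁺ (Z = 7) at n = 5:
E = -13.6057 × 7² / 5² = -13.6057 × 49 / 25 = -26.66717200 eV

He⁺ (Z = 2) at n = 4:
E = -13.6057 × 2² / 4² = -13.6057 × 4 / 16 = -3.40142500 eV

Since -26.66717200 eV < -3.40142500 eV,
N⁶⁺ at n = 5 is more tightly bound (requires more energy to ionize).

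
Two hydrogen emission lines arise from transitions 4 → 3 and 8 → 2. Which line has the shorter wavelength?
8 → 2

Calculate the energy for each transition:

Transition 4 → 3:
ΔE₁ = |E_3 - E_4| = |-13.6057/3² - (-13.6057/4²)|
ΔE₁ = |-1.511744444444 - (-0.850356250000)| = 0.661388194 eV

Transition 8 → 2:
ΔE₂ = |E_2 - E_8| = |-13.6057/2² - (-13.6057/8²)|
ΔE₂ = |-3.401425000000 - (-0.212589062500)| = 3.188835938 eV

Since 3.188835938 eV > 0.661388194 eV, the transition 8 → 2 emits the more energetic photon.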